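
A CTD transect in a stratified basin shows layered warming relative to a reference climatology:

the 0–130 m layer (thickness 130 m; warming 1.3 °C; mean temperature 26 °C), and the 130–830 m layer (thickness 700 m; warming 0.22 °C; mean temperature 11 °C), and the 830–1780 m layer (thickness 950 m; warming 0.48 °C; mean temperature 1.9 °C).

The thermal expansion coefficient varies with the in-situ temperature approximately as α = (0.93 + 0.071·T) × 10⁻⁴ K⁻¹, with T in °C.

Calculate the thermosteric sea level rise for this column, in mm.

122 mm

Layer 1: α = (0.93 + 0.071×26)×10⁻⁴ = 2.776×10⁻⁴ K⁻¹
Layer 2: α = (0.93 + 0.071×11)×10⁻⁴ = 1.711×10⁻⁴ K⁻¹
Layer 3: α = (0.93 + 0.071×1.9)×10⁻⁴ = 1.0649×10⁻⁴ K⁻¹
Layer 1: 130 × 1.3 × 2.776×10⁻⁴ = 0.0469144 m
130–830 m: 0.22 × 700 × 1.711×10⁻⁴ = 0.0263494 m
Layer 3: 0.48 × 1.0649×10⁻⁴ × 950 = 0.04855944 m
Δh = 0.0469144 + 0.0263494 + 0.04855944 = 0.12182324 m ≈ 122 mm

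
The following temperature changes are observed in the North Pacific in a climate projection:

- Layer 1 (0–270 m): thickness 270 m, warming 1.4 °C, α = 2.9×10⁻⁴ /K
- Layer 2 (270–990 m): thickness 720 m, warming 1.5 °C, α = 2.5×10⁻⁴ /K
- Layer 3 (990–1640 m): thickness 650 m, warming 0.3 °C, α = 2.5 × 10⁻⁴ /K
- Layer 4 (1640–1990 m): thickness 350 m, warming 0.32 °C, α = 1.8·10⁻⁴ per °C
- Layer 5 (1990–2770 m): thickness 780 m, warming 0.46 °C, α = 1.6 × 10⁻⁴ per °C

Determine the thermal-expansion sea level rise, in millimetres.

0–270 m: 270 × 2.9×10⁻⁴ × 1.4 = 0.10962 m
270–990 m: 2.5×10⁻⁴ × 1.5 × 720 = 0.27000 m
0.3 × 650 × 2.5×10⁻⁴ = 0.04875 m
Layer 4: 0.32 × 1.8×10⁻⁴ × 350 = 0.02016 m
0.46 × 1.6×10⁻⁴ × 780 = 0.057408 m
Δh = 0.10962 + 0.27000 + 0.04875 + 0.02016 + 0.057408 = 0.505938 m

506 mm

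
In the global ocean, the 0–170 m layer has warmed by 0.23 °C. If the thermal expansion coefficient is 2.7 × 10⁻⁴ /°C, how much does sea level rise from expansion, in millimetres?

10.6 mm of thermosteric rise

Δh = αΔT·H = 2.7×10⁻⁴ × 0.23 × 170 = 0.010557 m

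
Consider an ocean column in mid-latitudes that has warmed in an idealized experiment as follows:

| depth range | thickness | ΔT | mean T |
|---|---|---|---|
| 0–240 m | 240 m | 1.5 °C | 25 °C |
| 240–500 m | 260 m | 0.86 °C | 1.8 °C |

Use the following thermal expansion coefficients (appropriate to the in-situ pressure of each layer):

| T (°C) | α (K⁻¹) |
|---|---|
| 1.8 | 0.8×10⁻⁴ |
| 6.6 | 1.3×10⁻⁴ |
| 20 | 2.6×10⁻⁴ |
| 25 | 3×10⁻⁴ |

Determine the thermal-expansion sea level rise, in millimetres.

126 mm

Layer 1 at 25 °C → α = 3×10⁻⁴ K⁻¹
Layer 2 at 1.8 °C → α = 0.8×10⁻⁴ K⁻¹
Layer 1: 3×10⁻⁴ × 1.5 × 240 = 0.10800 m
260 × 0.86 × 0.8×10⁻⁴ = 0.017888 m
Δh = 0.10800 + 0.017888 = 0.125888 m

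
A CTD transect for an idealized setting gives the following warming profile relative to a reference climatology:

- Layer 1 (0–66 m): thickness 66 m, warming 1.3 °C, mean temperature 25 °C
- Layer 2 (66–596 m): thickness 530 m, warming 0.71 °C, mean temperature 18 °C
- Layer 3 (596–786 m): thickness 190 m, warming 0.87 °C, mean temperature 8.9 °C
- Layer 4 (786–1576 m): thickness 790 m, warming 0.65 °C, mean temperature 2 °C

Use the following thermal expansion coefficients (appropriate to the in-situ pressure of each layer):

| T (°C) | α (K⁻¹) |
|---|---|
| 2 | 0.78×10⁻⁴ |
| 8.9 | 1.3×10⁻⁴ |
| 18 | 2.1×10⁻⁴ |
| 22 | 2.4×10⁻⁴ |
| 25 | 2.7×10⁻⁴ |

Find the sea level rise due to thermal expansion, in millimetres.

164 mm of thermosteric rise

Layer 1 at 25 °C → α = 2.7×10⁻⁴ K⁻¹
Layer 2 at 18 °C → α = 2.1×10⁻⁴ K⁻¹
Layer 3 at 8.9 °C → α = 1.3×10⁻⁴ K⁻¹
Layer 4 at 2 °C → α = 0.78×10⁻⁴ K⁻¹
66 × 1.3 × 2.7×10⁻⁴ = 0.023166 m
0.71 × 2.1×10⁻⁴ × 530 = 0.079023 m
Layer 3: 1.3×10⁻⁴ × 0.87 × 190 = 0.021489 m
790 × 0.78×10⁻⁴ × 0.65 = 0.040053 m
Δh = 0.023166 + 0.079023 + 0.021489 + 0.040053 = 0.163731 m ≈ 164 mm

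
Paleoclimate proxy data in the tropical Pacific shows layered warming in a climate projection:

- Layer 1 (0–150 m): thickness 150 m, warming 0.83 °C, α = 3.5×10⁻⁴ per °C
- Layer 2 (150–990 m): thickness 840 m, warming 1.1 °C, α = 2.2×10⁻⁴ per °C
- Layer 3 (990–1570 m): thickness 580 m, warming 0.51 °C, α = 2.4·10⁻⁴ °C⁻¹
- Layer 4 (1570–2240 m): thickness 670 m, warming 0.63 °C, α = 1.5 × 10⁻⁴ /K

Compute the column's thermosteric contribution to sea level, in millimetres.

0–150 m: 150 × 0.83 × 3.5×10⁻⁴ = 0.043575 m
150–990 m: 1.1 × 2.2×10⁻⁴ × 840 = 0.20328 m
2.4×10⁻⁴ × 0.51 × 580 = 0.070992 m
Layer 4: 670 × 1.5×10⁻⁴ × 0.63 = 0.063315 m
Δh = 0.043575 + 0.20328 + 0.070992 + 0.063315 = 0.381162 m

380 mm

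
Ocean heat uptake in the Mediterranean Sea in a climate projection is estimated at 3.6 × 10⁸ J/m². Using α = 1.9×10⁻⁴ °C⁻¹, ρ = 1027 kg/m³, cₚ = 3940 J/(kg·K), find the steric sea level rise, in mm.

17 mm

Δh = αQ/(ρcₚ) = 1.9×10⁻⁴ × 3.6×10⁸ / (1027 × 3940) ≈ 0.016904 m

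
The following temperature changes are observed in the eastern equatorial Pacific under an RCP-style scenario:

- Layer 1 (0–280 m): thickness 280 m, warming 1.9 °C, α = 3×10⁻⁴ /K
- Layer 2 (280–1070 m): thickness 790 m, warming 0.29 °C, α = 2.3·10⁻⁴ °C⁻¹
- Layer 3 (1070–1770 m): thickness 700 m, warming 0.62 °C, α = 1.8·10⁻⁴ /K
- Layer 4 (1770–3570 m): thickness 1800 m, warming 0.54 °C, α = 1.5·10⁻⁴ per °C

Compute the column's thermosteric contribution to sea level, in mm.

0–280 m: 280 × 1.9 × 3×10⁻⁴ = 0.15960 m
2.3×10⁻⁴ × 790 × 0.29 = 0.052693 m
Layer 3: 700 × 1.8×10⁻⁴ × 0.62 = 0.07812 m
0.54 × 1.5×10⁻⁴ × 1800 = 0.14580 m
Δh = 0.15960 + 0.052693 + 0.07812 + 0.14580 = 0.436213 m ≈ 436 mm

about 436 mm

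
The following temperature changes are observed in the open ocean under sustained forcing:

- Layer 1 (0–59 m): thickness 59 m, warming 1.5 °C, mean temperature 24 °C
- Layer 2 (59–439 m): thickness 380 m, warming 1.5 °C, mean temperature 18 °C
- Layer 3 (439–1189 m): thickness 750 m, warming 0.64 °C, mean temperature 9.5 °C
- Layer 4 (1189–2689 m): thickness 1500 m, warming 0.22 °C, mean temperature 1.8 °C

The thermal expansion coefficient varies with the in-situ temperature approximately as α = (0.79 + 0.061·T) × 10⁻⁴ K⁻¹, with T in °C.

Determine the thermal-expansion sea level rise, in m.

about 0.22 m

Layer 1: α = (0.79 + 0.061×24)×10⁻⁴ = 2.254×10⁻⁴ K⁻¹
Layer 2: α = (0.79 + 0.061×18)×10⁻⁴ = 1.888×10⁻⁴ K⁻¹
Layer 3: α = (0.79 + 0.061×9.5)×10⁻⁴ = 1.3695×10⁻⁴ K⁻¹
Layer 4: α = (0.79 + 0.061×1.8)×10⁻⁴ = 0.8998×10⁻⁴ K⁻¹
0–59 m: 59 × 2.254×10⁻⁴ × 1.5 = 0.0199479 m
1.888×10⁻⁴ × 380 × 1.5 = 0.107616 m
750 × 0.64 × 1.3695×10⁻⁴ = 0.065736 m
1189–2689 m: 0.8998×10⁻⁴ × 0.22 × 1500 = 0.0296934 m
Δh = 0.0199479 + 0.107616 + 0.065736 + 0.0296934 = 0.2229933 m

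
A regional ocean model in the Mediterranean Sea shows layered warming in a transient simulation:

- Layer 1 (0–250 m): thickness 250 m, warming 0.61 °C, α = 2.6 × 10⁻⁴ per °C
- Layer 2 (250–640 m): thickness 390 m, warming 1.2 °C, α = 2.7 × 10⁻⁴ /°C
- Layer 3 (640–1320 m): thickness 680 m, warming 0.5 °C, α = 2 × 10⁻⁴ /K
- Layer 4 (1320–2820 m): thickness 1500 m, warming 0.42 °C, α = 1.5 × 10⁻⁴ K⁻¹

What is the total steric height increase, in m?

0.329 m of thermosteric rise

0–250 m: 250 × 2.6×10⁻⁴ × 0.61 = 0.03965 m
1.2 × 390 × 2.7×10⁻⁴ = 0.12636 m
Layer 3: 2×10⁻⁴ × 0.5 × 680 = 0.06800 m
1320–2820 m: 0.42 × 1.5×10⁻⁴ × 1500 = 0.09450 m
Δh = 0.03965 + 0.12636 + 0.06800 + 0.09450 = 0.32851 m ≈ 0.329 m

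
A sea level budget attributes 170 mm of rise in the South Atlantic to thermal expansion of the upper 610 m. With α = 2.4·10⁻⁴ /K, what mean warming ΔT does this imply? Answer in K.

ΔT = Δh/(αH) = 0.17 / (2.4×10⁻⁴ × 610) ≈ 1.161 K

about 1.16 K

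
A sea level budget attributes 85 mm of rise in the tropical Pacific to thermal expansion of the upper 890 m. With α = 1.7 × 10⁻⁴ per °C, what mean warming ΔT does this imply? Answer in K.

about 0.562 K

ΔT = Δh/(αH) = 0.085 / (1.7×10⁻⁴ × 890) ≈ 0.5618 K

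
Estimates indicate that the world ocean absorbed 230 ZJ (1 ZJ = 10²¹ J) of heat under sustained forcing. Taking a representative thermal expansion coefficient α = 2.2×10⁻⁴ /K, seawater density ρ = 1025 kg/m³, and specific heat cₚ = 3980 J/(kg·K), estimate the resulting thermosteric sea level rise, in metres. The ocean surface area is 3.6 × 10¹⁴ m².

Per unit area: Q = 230×10²¹ / (3.6×10¹⁴) ≈ 6.389×10⁸ J/m²
Δh = αQ/(ρcₚ) = 2.2×10⁻⁴ × 6.389×10⁸ / (1025 × 3980) ≈ 0.034455 m

Δh ≈ 0.0345 m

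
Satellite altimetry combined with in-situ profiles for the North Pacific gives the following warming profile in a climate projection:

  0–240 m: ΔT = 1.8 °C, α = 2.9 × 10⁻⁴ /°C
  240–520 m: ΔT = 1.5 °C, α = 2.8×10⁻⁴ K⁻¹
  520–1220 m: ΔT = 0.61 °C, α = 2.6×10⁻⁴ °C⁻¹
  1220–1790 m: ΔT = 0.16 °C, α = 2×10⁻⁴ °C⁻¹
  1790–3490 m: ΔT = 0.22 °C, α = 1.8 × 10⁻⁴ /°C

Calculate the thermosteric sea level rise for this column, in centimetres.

Layer 1: 240 × 1.8 × 2.9×10⁻⁴ = 0.12528 m
240–520 m: 1.5 × 2.8×10⁻⁴ × 280 = 0.11760 m
520–1220 m: 2.6×10⁻⁴ × 0.61 × 700 = 0.11102 m
1220–1790 m: 2×10⁻⁴ × 570 × 0.16 = 0.01824 m
1790–3490 m: 1.8×10⁻⁴ × 1700 × 0.22 = 0.06732 m
Δh = 0.12528 + 0.11760 + 0.11102 + 0.01824 + 0.06732 = 0.43946 m ≈ 44 cm

about 44 cm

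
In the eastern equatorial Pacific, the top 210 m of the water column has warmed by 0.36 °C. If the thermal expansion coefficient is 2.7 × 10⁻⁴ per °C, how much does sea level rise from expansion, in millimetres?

20 mm of thermosteric rise

Δh = αΔT·H = 2.7×10⁻⁴ × 0.36 × 210 = 0.020412 m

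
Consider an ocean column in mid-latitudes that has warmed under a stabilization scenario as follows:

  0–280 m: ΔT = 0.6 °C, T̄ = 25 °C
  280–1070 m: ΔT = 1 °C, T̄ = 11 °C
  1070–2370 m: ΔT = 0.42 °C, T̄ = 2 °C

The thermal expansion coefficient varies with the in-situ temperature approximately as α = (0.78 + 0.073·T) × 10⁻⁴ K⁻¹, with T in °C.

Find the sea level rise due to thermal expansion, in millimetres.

Layer 1: α = (0.78 + 0.073×25)×10⁻⁴ = 2.605×10⁻⁴ K⁻¹
Layer 2: α = (0.78 + 0.073×11)×10⁻⁴ = 1.583×10⁻⁴ K⁻¹
Layer 3: α = (0.78 + 0.073×2)×10⁻⁴ = 0.926×10⁻⁴ K⁻¹
0–280 m: 280 × 0.6 × 2.605×10⁻⁴ = 0.043764 m
790 × 1.583×10⁻⁴ × 1 = 0.125057 m
0.42 × 1300 × 0.926×10⁻⁴ = 0.0505596 m
Δh = 0.043764 + 0.125057 + 0.0505596 = 0.2193806 m

about 219 mm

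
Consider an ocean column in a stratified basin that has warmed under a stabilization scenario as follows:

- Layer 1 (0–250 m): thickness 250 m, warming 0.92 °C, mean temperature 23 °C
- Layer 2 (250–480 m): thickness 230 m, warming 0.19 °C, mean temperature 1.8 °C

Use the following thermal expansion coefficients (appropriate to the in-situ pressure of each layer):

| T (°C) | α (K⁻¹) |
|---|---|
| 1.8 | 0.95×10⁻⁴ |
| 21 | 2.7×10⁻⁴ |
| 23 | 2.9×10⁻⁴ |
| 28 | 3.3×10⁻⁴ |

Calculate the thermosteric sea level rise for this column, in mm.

about 70.9 mm

Layer 1 at 23 °C → α = 2.9×10⁻⁴ K⁻¹
Layer 2 at 1.8 °C → α = 0.95×10⁻⁴ K⁻¹
0–250 m: 0.92 × 2.9×10⁻⁴ × 250 = 0.06670 m
0.95×10⁻⁴ × 0.19 × 230 = 0.0041515 m
Δh = 0.06670 + 0.0041515 = 0.0708515 m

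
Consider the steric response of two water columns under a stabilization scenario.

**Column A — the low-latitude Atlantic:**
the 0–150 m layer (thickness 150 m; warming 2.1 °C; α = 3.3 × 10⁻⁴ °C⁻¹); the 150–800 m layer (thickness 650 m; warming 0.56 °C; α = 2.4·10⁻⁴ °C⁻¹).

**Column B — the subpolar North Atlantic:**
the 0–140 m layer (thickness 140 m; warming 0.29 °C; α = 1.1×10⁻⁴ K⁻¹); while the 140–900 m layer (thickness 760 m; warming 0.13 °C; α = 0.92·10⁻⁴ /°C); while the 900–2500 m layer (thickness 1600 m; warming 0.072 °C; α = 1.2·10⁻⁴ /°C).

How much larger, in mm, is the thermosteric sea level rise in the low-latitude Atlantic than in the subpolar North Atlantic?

160 mm

A 0–150 m: 3.3×10⁻⁴ × 150 × 2.1 = 0.10395 m
A Layer 2: 2.4×10⁻⁴ × 650 × 0.56 = 0.08736 m
A total: 0.19131 m
B 140 × 0.29 × 1.1×10⁻⁴ = 0.004466 m
B 140–900 m: 0.13 × 760 × 0.92×10⁻⁴ = 0.0090896 m
B 900–2500 m: 1600 × 1.2×10⁻⁴ × 0.072 = 0.013824 m
B total: 0.0273796 m
Difference: 0.19131 − 0.0273796 = 0.1639304 m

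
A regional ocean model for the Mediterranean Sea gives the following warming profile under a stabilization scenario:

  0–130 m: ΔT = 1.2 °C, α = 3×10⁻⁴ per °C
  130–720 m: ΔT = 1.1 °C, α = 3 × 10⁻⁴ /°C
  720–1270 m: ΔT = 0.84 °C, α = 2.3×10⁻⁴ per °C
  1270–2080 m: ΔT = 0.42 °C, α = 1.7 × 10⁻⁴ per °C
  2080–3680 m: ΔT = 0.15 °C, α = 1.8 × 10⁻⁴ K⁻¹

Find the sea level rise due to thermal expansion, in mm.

449 mm

3×10⁻⁴ × 130 × 1.2 = 0.04680 m
130–720 m: 3×10⁻⁴ × 1.1 × 590 = 0.19470 m
0.84 × 550 × 2.3×10⁻⁴ = 0.10626 m
Layer 4: 0.42 × 1.7×10⁻⁴ × 810 = 0.057834 m
2080–3680 m: 1.8×10⁻⁴ × 0.15 × 1600 = 0.04320 m
Δh = 0.04680 + 0.19470 + 0.10626 + 0.057834 + 0.04320 = 0.448794 m ≈ 449 mm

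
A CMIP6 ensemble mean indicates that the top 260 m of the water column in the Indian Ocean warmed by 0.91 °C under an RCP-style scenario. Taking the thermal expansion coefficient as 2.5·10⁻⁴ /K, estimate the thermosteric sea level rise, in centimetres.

Δh = αΔT·H = 2.5×10⁻⁴ × 0.91 × 260 = 0.05915 m

5.92 cm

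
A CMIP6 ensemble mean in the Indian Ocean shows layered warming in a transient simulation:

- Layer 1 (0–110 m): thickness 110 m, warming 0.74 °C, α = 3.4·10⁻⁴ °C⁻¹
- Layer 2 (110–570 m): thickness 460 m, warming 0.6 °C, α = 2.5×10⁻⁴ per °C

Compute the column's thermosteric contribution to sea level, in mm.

96.7 mm of thermosteric rise

0.74 × 110 × 3.4×10⁻⁴ = 0.027676 m
110–570 m: 0.6 × 460 × 2.5×10⁻⁴ = 0.06900 m
Δh = 0.027676 + 0.06900 = 0.096676 m ≈ 96.7 mm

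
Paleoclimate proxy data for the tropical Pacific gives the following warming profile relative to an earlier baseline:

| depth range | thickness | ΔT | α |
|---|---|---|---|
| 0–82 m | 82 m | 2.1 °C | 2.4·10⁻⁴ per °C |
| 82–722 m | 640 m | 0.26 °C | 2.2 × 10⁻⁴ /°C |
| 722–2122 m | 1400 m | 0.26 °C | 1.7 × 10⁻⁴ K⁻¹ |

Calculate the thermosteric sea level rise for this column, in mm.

Δh = 140 mm

0–82 m: 82 × 2.4×10⁻⁴ × 2.1 = 0.041328 m
Layer 2: 2.2×10⁻⁴ × 640 × 0.26 = 0.036608 m
722–2122 m: 0.26 × 1.7×10⁻⁴ × 1400 = 0.06188 m
Δh = 0.041328 + 0.036608 + 0.06188 = 0.139816 m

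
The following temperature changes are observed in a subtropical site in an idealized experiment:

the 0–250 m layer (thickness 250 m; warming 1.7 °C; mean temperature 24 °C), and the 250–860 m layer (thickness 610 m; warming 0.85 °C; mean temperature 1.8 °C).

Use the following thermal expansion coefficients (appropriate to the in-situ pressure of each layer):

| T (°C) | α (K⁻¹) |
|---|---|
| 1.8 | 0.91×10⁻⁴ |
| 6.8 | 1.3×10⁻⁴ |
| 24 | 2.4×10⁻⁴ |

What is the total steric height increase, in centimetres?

Layer 1 at 24 °C → α = 2.4×10⁻⁴ K⁻¹
Layer 2 at 1.8 °C → α = 0.91×10⁻⁴ K⁻¹
2.4×10⁻⁴ × 1.7 × 250 = 0.10200 m
Layer 2: 0.91×10⁻⁴ × 610 × 0.85 = 0.0471835 m
Δh = 0.10200 + 0.0471835 = 0.1491835 m

15 cm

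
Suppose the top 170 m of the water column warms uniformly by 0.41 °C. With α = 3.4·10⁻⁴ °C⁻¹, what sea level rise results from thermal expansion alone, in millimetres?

Δh = 24 mm

Δh = αΔT·H = 3.4×10⁻⁴ × 0.41 × 170 = 0.023698 m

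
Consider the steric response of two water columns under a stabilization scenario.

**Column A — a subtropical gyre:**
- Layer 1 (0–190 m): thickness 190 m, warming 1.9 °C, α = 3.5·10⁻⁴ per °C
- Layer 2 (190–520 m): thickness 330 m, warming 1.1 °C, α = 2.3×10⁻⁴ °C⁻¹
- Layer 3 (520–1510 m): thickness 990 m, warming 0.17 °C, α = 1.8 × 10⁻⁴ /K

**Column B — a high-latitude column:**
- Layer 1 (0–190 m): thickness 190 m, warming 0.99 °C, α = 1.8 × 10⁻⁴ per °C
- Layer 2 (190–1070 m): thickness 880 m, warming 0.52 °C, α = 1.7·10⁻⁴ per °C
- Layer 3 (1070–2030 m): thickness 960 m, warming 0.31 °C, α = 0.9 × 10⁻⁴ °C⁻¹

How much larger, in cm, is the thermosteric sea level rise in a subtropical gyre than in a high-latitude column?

Δh_A − Δh_B ≈ 10.2 cm

A 0–190 m: 3.5×10⁻⁴ × 190 × 1.9 = 0.12635 m
A 2.3×10⁻⁴ × 1.1 × 330 = 0.08349 m
A 520–1510 m: 990 × 1.8×10⁻⁴ × 0.17 = 0.030294 m
A total: 0.240134 m
B 0.99 × 1.8×10⁻⁴ × 190 = 0.033858 m
B Layer 2: 880 × 0.52 × 1.7×10⁻⁴ = 0.077792 m
B 0.9×10⁻⁴ × 0.31 × 960 = 0.026784 m
B total: 0.138434 m
Difference: 0.240134 − 0.138434 = 0.10170 m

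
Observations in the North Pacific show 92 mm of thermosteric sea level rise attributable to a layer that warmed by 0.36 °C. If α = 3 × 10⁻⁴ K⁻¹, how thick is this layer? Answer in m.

H = Δh/(αΔT) = 0.092 / (3×10⁻⁴ × 0.36) ≈ 851.9 m

850 m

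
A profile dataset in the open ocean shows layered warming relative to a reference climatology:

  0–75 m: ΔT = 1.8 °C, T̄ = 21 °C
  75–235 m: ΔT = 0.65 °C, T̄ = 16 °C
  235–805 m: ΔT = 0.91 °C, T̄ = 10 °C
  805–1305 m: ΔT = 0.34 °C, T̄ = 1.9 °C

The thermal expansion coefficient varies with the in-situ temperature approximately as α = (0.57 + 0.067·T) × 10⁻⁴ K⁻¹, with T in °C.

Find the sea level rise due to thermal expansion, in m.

Layer 1: α = (0.57 + 0.067×21)×10⁻⁴ = 1.977×10⁻⁴ K⁻¹
Layer 2: α = (0.57 + 0.067×16)×10⁻⁴ = 1.642×10⁻⁴ K⁻¹
Layer 3: α = (0.57 + 0.067×10)×10⁻⁴ = 1.24×10⁻⁴ K⁻¹
Layer 4: α = (0.57 + 0.067×1.9)×10⁻⁴ = 0.6973×10⁻⁴ K⁻¹
1.977×10⁻⁴ × 1.8 × 75 = 0.0266895 m
160 × 0.65 × 1.642×10⁻⁴ = 0.0170768 m
0.91 × 570 × 1.24×10⁻⁴ = 0.0643188 m
Layer 4: 0.6973×10⁻⁴ × 0.34 × 500 = 0.0118541 m
Δh = 0.0266895 + 0.0170768 + 0.0643188 + 0.0118541 = 0.1199392 m ≈ 0.120 m

about 0.120 m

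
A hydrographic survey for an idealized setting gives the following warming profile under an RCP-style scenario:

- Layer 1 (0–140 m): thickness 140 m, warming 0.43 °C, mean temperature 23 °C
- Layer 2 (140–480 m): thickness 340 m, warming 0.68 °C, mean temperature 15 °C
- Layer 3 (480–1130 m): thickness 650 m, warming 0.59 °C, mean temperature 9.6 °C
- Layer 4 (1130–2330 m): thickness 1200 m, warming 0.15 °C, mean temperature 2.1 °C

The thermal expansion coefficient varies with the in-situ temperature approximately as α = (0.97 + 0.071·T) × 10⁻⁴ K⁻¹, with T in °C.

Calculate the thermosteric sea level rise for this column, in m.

Layer 1: α = (0.97 + 0.071×23)×10⁻⁴ = 2.603×10⁻⁴ K⁻¹
Layer 2: α = (0.97 + 0.071×15)×10⁻⁴ = 2.035×10⁻⁴ K⁻¹
Layer 3: α = (0.97 + 0.071×9.6)×10⁻⁴ = 1.6516×10⁻⁴ K⁻¹
Layer 4: α = (0.97 + 0.071×2.1)×10⁻⁴ = 1.1191×10⁻⁴ K⁻¹
0–140 m: 2.603×10⁻⁴ × 0.43 × 140 = 0.01567006 m
Layer 2: 2.035×10⁻⁴ × 0.68 × 340 = 0.0470492 m
Layer 3: 1.6516×10⁻⁴ × 0.59 × 650 = 0.06333886 m
Layer 4: 1200 × 0.15 × 1.1191×10⁻⁴ = 0.0201438 m
Δh = 0.01567006 + 0.0470492 + 0.06333886 + 0.0201438 = 0.14620192 m ≈ 0.15 m

Δh = 0.15 m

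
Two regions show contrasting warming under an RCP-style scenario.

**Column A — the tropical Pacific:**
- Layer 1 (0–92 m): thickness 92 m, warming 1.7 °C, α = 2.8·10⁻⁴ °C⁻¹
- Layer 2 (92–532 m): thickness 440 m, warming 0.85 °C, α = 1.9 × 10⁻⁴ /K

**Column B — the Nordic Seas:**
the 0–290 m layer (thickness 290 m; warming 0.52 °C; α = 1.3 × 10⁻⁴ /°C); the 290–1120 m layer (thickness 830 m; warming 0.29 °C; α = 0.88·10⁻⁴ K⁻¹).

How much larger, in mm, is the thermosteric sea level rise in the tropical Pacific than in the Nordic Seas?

74.1 mm larger

A 0–92 m: 2.8×10⁻⁴ × 1.7 × 92 = 0.043792 m
A 92–532 m: 440 × 1.9×10⁻⁴ × 0.85 = 0.07106 m
A total: 0.114852 m
B 290 × 0.52 × 1.3×10⁻⁴ = 0.019604 m
B 290–1120 m: 830 × 0.88×10⁻⁴ × 0.29 = 0.0211816 m
B total: 0.0407856 m
Difference: 0.114852 − 0.0407856 = 0.0740664 m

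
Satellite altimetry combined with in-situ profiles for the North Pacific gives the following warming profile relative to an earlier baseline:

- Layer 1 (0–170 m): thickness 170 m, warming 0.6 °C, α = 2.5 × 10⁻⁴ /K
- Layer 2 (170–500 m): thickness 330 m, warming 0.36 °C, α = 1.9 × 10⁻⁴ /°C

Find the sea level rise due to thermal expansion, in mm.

48.1 mm of thermosteric rise

170 × 0.6 × 2.5×10⁻⁴ = 0.02550 m
170–500 m: 1.9×10⁻⁴ × 0.36 × 330 = 0.022572 m
Δh = 0.02550 + 0.022572 = 0.048072 m ≈ 48.1 mm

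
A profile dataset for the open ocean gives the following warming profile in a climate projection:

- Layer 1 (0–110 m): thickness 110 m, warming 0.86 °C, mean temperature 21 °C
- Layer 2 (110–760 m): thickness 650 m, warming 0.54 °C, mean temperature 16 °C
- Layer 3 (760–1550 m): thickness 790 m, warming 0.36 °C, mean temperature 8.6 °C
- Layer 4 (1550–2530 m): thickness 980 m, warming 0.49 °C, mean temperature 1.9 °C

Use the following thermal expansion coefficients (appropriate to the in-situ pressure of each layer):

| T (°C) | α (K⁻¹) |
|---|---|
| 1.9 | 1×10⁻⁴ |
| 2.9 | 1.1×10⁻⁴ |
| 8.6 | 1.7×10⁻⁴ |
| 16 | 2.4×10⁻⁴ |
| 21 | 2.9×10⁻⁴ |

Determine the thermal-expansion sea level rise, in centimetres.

20.8 cm of thermosteric rise

Layer 1 at 21 °C → α = 2.9×10⁻⁴ K⁻¹
Layer 2 at 16 °C → α = 2.4×10⁻⁴ K⁻¹
Layer 3 at 8.6 °C → α = 1.7×10⁻⁴ K⁻¹
Layer 4 at 1.9 °C → α = 1×10⁻⁴ K⁻¹
0–110 m: 0.86 × 2.9×10⁻⁴ × 110 = 0.027434 m
110–760 m: 2.4×10⁻⁴ × 0.54 × 650 = 0.08424 m
Layer 3: 790 × 1.7×10⁻⁴ × 0.36 = 0.048348 m
1×10⁻⁴ × 0.49 × 980 = 0.04802 m
Δh = 0.027434 + 0.08424 + 0.048348 + 0.04802 = 0.208042 m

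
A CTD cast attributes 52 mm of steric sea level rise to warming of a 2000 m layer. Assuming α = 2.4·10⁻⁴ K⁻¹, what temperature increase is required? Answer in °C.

ΔT = Δh/(αH) = 0.052 / (2.4×10⁻⁴ × 2000) ≈ 0.1083 °C

ΔT ≈ 0.108 °C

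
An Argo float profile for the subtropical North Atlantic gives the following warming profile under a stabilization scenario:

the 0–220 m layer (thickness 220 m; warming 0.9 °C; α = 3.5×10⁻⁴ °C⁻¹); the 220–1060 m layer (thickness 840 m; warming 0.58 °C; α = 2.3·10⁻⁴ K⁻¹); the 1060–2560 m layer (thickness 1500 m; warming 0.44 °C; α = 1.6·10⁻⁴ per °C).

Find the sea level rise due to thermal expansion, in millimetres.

Δh ≈ 287 mm

0.9 × 3.5×10⁻⁴ × 220 = 0.06930 m
2.3×10⁻⁴ × 0.58 × 840 = 0.112056 m
Layer 3: 0.44 × 1500 × 1.6×10⁻⁴ = 0.10560 m
Δh = 0.06930 + 0.112056 + 0.10560 = 0.286956 m ≈ 287 mm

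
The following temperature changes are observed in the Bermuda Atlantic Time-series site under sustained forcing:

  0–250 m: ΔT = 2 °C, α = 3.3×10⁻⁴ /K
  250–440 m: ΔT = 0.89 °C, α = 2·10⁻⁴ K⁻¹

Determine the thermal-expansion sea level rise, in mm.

250 × 2 × 3.3×10⁻⁴ = 0.16500 m
0.89 × 190 × 2×10⁻⁴ = 0.03382 m
Δh = 0.16500 + 0.03382 = 0.19882 m

199 mm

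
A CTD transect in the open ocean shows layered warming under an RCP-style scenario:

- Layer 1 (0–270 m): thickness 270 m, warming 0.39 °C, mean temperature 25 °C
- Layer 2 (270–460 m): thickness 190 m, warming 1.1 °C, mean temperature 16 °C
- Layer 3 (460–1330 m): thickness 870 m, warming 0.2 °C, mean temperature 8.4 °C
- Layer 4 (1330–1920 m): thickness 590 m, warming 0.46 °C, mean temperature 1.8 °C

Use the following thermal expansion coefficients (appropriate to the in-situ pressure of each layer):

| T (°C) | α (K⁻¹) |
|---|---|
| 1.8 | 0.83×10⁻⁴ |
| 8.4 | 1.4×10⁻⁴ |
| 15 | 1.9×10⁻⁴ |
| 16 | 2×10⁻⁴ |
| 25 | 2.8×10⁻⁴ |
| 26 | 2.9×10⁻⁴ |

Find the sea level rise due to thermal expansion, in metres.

Layer 1 at 25 °C → α = 2.8×10⁻⁴ K⁻¹
Layer 2 at 16 °C → α = 2×10⁻⁴ K⁻¹
Layer 3 at 8.4 °C → α = 1.4×10⁻⁴ K⁻¹
Layer 4 at 1.8 °C → α = 0.83×10⁻⁴ K⁻¹
Layer 1: 270 × 2.8×10⁻⁴ × 0.39 = 0.029484 m
270–460 m: 2×10⁻⁴ × 1.1 × 190 = 0.04180 m
1.4×10⁻⁴ × 870 × 0.2 = 0.02436 m
Layer 4: 590 × 0.83×10⁻⁴ × 0.46 = 0.0225262 m
Δh = 0.029484 + 0.04180 + 0.02436 + 0.0225262 = 0.1181702 m ≈ 0.118 m

Δh = 0.118 m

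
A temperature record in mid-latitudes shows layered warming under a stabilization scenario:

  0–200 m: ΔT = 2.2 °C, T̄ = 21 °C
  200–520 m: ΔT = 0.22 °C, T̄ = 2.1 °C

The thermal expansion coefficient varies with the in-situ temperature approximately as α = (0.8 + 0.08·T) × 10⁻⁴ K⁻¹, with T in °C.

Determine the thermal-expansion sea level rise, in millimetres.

116 mm

Layer 1: α = (0.8 + 0.08×21)×10⁻⁴ = 2.48×10⁻⁴ K⁻¹
Layer 2: α = (0.8 + 0.08×2.1)×10⁻⁴ = 0.968×10⁻⁴ K⁻¹
Layer 1: 200 × 2.48×10⁻⁴ × 2.2 = 0.10912 m
Layer 2: 320 × 0.968×10⁻⁴ × 0.22 = 0.00681472 m
Δh = 0.10912 + 0.00681472 = 0.11593472 m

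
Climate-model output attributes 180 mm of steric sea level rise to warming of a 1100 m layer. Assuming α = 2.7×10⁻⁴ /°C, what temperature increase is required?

ΔT = Δh/(αH) = 0.18 / (2.7×10⁻⁴ × 1100) ≈ 0.6061 K

ΔT ≈ 0.606 K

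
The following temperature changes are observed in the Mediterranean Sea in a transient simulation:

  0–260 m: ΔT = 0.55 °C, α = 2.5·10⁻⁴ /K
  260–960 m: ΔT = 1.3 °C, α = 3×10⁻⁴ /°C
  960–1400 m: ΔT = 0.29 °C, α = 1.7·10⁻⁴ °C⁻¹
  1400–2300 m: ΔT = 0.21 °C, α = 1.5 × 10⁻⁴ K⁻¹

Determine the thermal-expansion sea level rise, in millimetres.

260 × 2.5×10⁻⁴ × 0.55 = 0.03575 m
700 × 1.3 × 3×10⁻⁴ = 0.27300 m
440 × 0.29 × 1.7×10⁻⁴ = 0.021692 m
Layer 4: 900 × 1.5×10⁻⁴ × 0.21 = 0.02835 m
Δh = 0.03575 + 0.27300 + 0.021692 + 0.02835 = 0.358792 m ≈ 360 mm

360 mm of thermosteric rise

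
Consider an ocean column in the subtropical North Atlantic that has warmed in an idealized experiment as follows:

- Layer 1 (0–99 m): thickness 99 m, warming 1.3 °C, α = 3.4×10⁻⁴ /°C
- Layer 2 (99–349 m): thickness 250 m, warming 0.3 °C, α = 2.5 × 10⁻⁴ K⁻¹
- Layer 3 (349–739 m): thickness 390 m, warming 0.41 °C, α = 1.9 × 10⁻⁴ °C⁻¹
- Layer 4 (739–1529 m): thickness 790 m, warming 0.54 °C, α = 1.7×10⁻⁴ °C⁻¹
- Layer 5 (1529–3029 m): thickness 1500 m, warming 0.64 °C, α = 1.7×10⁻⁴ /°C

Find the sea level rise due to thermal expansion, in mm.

Layer 1: 1.3 × 3.4×10⁻⁴ × 99 = 0.043758 m
99–349 m: 0.3 × 250 × 2.5×10⁻⁴ = 0.01875 m
349–739 m: 0.41 × 1.9×10⁻⁴ × 390 = 0.030381 m
739–1529 m: 790 × 1.7×10⁻⁴ × 0.54 = 0.072522 m
0.64 × 1.7×10⁻⁴ × 1500 = 0.16320 m
Δh = 0.043758 + 0.01875 + 0.030381 + 0.072522 + 0.16320 = 0.328611 m

330 mm of thermosteric rise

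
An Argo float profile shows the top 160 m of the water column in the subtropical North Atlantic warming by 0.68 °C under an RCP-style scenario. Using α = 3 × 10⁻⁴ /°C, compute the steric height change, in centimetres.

Δh = αΔT·H = 3×10⁻⁴ × 0.68 × 160 = 0.03264 m

Δh = 3.3 cm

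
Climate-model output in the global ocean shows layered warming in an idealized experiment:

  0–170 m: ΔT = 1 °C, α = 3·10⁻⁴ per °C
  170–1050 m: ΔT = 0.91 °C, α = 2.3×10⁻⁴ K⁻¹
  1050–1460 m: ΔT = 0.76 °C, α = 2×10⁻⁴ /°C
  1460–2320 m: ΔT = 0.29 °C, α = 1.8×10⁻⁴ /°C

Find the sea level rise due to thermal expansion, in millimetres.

Layer 1: 170 × 3×10⁻⁴ × 1 = 0.05100 m
170–1050 m: 880 × 0.91 × 2.3×10⁻⁴ = 0.184184 m
Layer 3: 410 × 2×10⁻⁴ × 0.76 = 0.06232 m
1460–2320 m: 860 × 0.29 × 1.8×10⁻⁴ = 0.044892 m
Δh = 0.05100 + 0.184184 + 0.06232 + 0.044892 = 0.342396 m ≈ 342 mm

342 mm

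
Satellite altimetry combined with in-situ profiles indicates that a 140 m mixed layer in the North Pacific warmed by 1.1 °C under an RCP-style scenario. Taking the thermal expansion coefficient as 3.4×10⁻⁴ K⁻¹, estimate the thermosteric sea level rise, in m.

0.0524 m

Δh = αΔT·H = 3.4×10⁻⁴ × 1.1 × 140 = 0.05236 m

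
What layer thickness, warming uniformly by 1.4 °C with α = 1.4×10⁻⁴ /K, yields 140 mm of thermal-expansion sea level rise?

H ≈ 714 m

H = Δh/(αΔT) = 0.14 / (1.4×10⁻⁴ × 1.4) ≈ 714.3 m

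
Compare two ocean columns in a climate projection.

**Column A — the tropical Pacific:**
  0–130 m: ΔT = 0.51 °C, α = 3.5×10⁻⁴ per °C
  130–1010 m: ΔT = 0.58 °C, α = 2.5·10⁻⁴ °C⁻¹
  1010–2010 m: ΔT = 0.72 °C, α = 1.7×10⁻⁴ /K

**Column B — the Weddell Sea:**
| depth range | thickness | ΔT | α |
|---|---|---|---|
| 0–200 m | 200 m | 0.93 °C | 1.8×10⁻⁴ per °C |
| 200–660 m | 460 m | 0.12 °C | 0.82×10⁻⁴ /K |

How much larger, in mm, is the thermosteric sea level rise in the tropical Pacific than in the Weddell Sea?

Δh_A − Δh_B ≈ 235 mm

A 0–130 m: 3.5×10⁻⁴ × 130 × 0.51 = 0.023205 m
A 0.58 × 2.5×10⁻⁴ × 880 = 0.12760 m
A 1010–2010 m: 1000 × 0.72 × 1.7×10⁻⁴ = 0.12240 m
A total: 0.273205 m
B 0.93 × 1.8×10⁻⁴ × 200 = 0.03348 m
B 200–660 m: 0.12 × 0.82×10⁻⁴ × 460 = 0.0045264 m
B total: 0.0380064 m
Difference: 0.273205 − 0.0380064 = 0.2351986 m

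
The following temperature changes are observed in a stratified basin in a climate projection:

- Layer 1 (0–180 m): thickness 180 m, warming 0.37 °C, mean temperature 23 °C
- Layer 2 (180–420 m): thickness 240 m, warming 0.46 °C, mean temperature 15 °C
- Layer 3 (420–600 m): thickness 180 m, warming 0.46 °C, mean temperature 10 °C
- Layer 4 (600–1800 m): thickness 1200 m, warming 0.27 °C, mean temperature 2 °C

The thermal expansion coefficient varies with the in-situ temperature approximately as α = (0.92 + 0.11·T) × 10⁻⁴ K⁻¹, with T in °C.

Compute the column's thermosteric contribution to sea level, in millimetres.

Layer 1: α = (0.92 + 0.11×23)×10⁻⁴ = 3.45×10⁻⁴ K⁻¹
Layer 2: α = (0.92 + 0.11×15)×10⁻⁴ = 2.57×10⁻⁴ K⁻¹
Layer 3: α = (0.92 + 0.11×10)×10⁻⁴ = 2.02×10⁻⁴ K⁻¹
Layer 4: α = (0.92 + 0.11×2)×10⁻⁴ = 1.14×10⁻⁴ K⁻¹
0.37 × 3.45×10⁻⁴ × 180 = 0.022977 m
180–420 m: 2.57×10⁻⁴ × 240 × 0.46 = 0.0283728 m
Layer 3: 2.02×10⁻⁴ × 0.46 × 180 = 0.0167256 m
0.27 × 1200 × 1.14×10⁻⁴ = 0.036936 m
Δh = 0.022977 + 0.0283728 + 0.0167256 + 0.036936 = 0.1050114 m ≈ 110 mm

Δh ≈ 110 mm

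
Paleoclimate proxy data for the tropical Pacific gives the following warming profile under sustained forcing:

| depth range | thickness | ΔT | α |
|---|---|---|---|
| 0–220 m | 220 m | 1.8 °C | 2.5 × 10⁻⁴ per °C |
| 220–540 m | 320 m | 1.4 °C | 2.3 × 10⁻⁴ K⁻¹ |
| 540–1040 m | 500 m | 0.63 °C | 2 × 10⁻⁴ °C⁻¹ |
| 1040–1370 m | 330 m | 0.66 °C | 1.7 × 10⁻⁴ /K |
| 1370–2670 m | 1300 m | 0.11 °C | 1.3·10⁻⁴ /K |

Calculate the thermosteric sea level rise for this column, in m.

Δh ≈ 0.32 m

0–220 m: 1.8 × 220 × 2.5×10⁻⁴ = 0.09900 m
1.4 × 320 × 2.3×10⁻⁴ = 0.10304 m
540–1040 m: 0.63 × 2×10⁻⁴ × 500 = 0.06300 m
1040–1370 m: 0.66 × 330 × 1.7×10⁻⁴ = 0.037026 m
1300 × 1.3×10⁻⁴ × 0.11 = 0.01859 m
Δh = 0.09900 + 0.10304 + 0.06300 + 0.037026 + 0.01859 = 0.320656 m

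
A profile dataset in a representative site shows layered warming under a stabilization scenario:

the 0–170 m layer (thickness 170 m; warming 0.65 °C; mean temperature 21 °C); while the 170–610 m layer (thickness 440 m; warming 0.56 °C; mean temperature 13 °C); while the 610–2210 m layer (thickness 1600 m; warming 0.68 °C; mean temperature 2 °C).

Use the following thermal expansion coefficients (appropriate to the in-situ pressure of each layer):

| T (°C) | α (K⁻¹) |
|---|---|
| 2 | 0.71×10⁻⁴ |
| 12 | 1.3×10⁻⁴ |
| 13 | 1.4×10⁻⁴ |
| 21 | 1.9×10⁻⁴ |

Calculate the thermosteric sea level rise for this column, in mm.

Δh = 133 mm

Layer 1 at 21 °C → α = 1.9×10⁻⁴ K⁻¹
Layer 2 at 13 °C → α = 1.4×10⁻⁴ K⁻¹
Layer 3 at 2 °C → α = 0.71×10⁻⁴ K⁻¹
Layer 1: 0.65 × 1.9×10⁻⁴ × 170 = 0.020995 m
170–610 m: 1.4×10⁻⁴ × 440 × 0.56 = 0.034496 m
Layer 3: 0.68 × 1600 × 0.71×10⁻⁴ = 0.077248 m
Δh = 0.020995 + 0.034496 + 0.077248 = 0.132739 m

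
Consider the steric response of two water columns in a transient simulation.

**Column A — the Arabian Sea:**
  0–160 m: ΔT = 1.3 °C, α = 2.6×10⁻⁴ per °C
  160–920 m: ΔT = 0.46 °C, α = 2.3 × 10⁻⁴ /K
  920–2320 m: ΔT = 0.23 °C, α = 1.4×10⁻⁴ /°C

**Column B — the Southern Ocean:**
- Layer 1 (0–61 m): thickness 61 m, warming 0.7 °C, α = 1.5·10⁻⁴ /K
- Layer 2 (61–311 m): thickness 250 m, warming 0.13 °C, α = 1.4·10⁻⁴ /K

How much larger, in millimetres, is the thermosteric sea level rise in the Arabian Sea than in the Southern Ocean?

170 mm

A 1.3 × 160 × 2.6×10⁻⁴ = 0.05408 m
A 760 × 2.3×10⁻⁴ × 0.46 = 0.080408 m
A 1400 × 1.4×10⁻⁴ × 0.23 = 0.04508 m
A total: 0.179568 m
B Layer 1: 1.5×10⁻⁴ × 0.7 × 61 = 0.006405 m
B 250 × 0.13 × 1.4×10⁻⁴ = 0.00455 m
B total: 0.010955 m
Difference: 0.179568 − 0.010955 = 0.168613 m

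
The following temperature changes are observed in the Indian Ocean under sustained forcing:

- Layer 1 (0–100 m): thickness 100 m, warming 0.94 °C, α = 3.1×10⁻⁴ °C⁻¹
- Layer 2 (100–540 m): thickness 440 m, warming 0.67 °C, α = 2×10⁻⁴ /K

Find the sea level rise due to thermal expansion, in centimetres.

Layer 1: 0.94 × 100 × 3.1×10⁻⁴ = 0.02914 m
100–540 m: 440 × 2×10⁻⁴ × 0.67 = 0.05896 m
Δh = 0.02914 + 0.05896 = 0.08810 m

about 8.81 cm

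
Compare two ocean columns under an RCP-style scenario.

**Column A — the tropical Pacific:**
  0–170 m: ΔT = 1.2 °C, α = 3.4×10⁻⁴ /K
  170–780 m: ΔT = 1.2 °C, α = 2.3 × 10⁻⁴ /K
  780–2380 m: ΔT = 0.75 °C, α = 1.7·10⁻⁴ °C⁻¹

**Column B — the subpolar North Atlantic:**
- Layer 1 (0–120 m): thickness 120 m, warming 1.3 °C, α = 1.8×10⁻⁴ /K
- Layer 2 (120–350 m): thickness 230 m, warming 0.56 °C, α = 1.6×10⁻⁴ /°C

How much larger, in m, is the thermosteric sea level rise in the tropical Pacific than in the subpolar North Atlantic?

0.39 m

A 3.4×10⁻⁴ × 170 × 1.2 = 0.06936 m
A 2.3×10⁻⁴ × 610 × 1.2 = 0.16836 m
A Layer 3: 0.75 × 1600 × 1.7×10⁻⁴ = 0.20400 m
A total: 0.44172 m
B Layer 1: 1.8×10⁻⁴ × 1.3 × 120 = 0.02808 m
B 120–350 m: 1.6×10⁻⁴ × 0.56 × 230 = 0.020608 m
B total: 0.048688 m
Difference: 0.44172 − 0.048688 = 0.393032 m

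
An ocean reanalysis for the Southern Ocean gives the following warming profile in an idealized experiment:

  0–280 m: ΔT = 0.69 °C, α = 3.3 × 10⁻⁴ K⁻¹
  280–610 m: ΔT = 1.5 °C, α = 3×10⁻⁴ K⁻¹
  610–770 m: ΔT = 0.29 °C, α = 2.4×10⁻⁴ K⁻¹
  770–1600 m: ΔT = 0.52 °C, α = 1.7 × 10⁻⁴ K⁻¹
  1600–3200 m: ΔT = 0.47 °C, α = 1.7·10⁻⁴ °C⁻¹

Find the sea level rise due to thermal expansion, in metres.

0–280 m: 0.69 × 3.3×10⁻⁴ × 280 = 0.063756 m
3×10⁻⁴ × 1.5 × 330 = 0.14850 m
610–770 m: 160 × 0.29 × 2.4×10⁻⁴ = 0.011136 m
Layer 4: 1.7×10⁻⁴ × 830 × 0.52 = 0.073372 m
0.47 × 1600 × 1.7×10⁻⁴ = 0.12784 m
Δh = 0.063756 + 0.14850 + 0.011136 + 0.073372 + 0.12784 = 0.424604 m

Δh ≈ 0.42 m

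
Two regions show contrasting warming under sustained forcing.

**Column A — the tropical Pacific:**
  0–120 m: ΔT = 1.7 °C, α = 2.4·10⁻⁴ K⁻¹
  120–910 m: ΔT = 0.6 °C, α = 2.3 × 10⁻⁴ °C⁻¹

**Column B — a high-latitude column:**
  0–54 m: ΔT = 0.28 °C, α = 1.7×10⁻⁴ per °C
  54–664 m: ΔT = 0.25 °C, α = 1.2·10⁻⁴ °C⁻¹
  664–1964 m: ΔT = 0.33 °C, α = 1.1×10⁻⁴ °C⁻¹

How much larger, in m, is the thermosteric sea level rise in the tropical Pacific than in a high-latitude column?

A 0–120 m: 120 × 2.4×10⁻⁴ × 1.7 = 0.04896 m
A Layer 2: 2.3×10⁻⁴ × 0.6 × 790 = 0.10902 m
A total: 0.15798 m
B 54 × 1.7×10⁻⁴ × 0.28 = 0.0025704 m
B 0.25 × 1.2×10⁻⁴ × 610 = 0.01830 m
B Layer 3: 0.33 × 1.1×10⁻⁴ × 1300 = 0.04719 m
B total: 0.0680604 m
Difference: 0.15798 − 0.0680604 = 0.0899196 m

0.090 m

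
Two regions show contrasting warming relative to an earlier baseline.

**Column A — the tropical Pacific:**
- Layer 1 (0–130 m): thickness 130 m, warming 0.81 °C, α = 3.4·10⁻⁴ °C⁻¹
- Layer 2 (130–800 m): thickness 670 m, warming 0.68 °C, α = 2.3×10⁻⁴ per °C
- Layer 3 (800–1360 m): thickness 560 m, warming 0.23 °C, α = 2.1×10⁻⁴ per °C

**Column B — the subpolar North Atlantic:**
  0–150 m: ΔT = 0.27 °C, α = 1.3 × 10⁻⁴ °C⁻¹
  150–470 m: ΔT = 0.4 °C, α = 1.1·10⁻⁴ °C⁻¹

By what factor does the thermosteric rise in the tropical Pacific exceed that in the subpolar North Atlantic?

a factor of 8.67

A 0–130 m: 130 × 3.4×10⁻⁴ × 0.81 = 0.035802 m
A 130–800 m: 670 × 0.68 × 2.3×10⁻⁴ = 0.104788 m
A 2.1×10⁻⁴ × 0.23 × 560 = 0.027048 m
A total: 0.167638 m
B 0–150 m: 150 × 0.27 × 1.3×10⁻⁴ = 0.005265 m
B Layer 2: 1.1×10⁻⁴ × 0.4 × 320 = 0.01408 m
B total: 0.019345 m
Ratio: 0.167638 / 0.019345 ≈ 8.666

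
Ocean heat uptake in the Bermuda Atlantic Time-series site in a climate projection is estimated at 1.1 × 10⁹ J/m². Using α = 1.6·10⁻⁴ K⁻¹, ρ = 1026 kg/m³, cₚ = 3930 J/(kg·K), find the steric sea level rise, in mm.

Δh = αQ/(ρcₚ) = 1.6×10⁻⁴ × 1.1×10⁹ / (1026 × 3930) ≈ 0.043649 m

43.6 mm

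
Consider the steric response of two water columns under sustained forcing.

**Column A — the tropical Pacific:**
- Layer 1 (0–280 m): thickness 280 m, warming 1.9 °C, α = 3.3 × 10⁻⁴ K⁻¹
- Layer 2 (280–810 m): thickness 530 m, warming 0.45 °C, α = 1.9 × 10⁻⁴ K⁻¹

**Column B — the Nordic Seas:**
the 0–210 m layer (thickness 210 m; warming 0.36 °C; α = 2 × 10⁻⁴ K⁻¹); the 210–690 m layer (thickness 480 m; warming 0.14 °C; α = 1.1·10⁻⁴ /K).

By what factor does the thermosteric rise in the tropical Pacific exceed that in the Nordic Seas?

9.8

A Layer 1: 280 × 1.9 × 3.3×10⁻⁴ = 0.17556 m
A Layer 2: 1.9×10⁻⁴ × 0.45 × 530 = 0.045315 m
A total: 0.220875 m
B 0–210 m: 2×10⁻⁴ × 0.36 × 210 = 0.01512 m
B 210–690 m: 0.14 × 480 × 1.1×10⁻⁴ = 0.007392 m
B total: 0.022512 m
Ratio: 0.220875 / 0.022512 ≈ 9.811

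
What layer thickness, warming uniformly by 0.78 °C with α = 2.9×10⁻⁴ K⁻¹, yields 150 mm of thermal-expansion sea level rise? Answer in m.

H = Δh/(αΔT) = 0.15 / (2.9×10⁻⁴ × 0.78) ≈ 663.1 m

about 660 m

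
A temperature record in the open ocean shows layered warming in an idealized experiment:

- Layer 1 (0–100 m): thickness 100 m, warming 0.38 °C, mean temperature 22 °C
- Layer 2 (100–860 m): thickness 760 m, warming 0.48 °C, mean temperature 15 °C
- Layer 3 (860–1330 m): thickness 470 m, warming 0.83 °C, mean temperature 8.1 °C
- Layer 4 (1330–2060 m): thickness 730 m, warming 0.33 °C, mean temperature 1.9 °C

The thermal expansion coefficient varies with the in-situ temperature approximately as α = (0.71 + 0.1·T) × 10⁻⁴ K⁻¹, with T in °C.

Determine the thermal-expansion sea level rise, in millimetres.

Layer 1: α = (0.71 + 0.1×22)×10⁻⁴ = 2.91×10⁻⁴ K⁻¹
Layer 2: α = (0.71 + 0.1×15)×10⁻⁴ = 2.21×10⁻⁴ K⁻¹
Layer 3: α = (0.71 + 0.1×8.1)×10⁻⁴ = 1.52×10⁻⁴ K⁻¹
Layer 4: α = (0.71 + 0.1×1.9)×10⁻⁴ = 0.9×10⁻⁴ K⁻¹
2.91×10⁻⁴ × 0.38 × 100 = 0.011058 m
Layer 2: 2.21×10⁻⁴ × 760 × 0.48 = 0.0806208 m
860–1330 m: 0.83 × 470 × 1.52×10⁻⁴ = 0.0592952 m
0.33 × 0.9×10⁻⁴ × 730 = 0.021681 m
Δh = 0.011058 + 0.0806208 + 0.0592952 + 0.021681 = 0.172655 m ≈ 170 mm

Δh ≈ 170 mm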